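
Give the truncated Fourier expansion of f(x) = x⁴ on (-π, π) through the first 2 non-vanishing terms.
(48 - 8·π^2)·cos(x) + π^4/5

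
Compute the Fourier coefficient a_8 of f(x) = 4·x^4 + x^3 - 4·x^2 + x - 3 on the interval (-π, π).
a_8 = (1/π) ∫_{-π}^{π} f(x)·cos(8x) dx.
Evaluate the integral (use parity and integration by parts as needed): a_8 = -19/64 + π^2/2.

Final answer: -19/64 + π^2/2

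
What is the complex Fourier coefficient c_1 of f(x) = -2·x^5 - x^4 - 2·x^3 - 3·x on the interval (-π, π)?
Compute the real Fourier coefficients first: a_1 = -48 + 8·π^2, b_1 = -462 - 4·π^4 + 76·π^2.
Then c_1 = (a_1 − i·b_1)/2 = -24 + 4·π^2 - 38·i·π^2 + 2·i·π^4 + 231·i.

Final answer: -24 + 4·π^2 - 38·i·π^2 + 2·i·π^4 + 231·i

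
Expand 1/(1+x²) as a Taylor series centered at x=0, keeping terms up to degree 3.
1 - x^2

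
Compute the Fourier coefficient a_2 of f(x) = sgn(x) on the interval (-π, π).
a_2 = (1/π) ∫_{-π}^{π} f(x)·cos(2x) dx.
Evaluate the integral (use parity and integration by parts as needed): a_2 = 0.

Final answer: 0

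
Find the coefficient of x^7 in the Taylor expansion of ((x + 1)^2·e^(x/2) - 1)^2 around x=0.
Expand to order 7: ((x + 1)^2·e^(x/2) - 1)^2 = 1989·x^7/5120 + 6659·x^6/4608 + 1583·x^5/384 + 1607·x^4/192 + 85·x^3/8 + 25·x^2/4 + O(x^8).
The coefficient of x^7 is 1989/5120.

Final answer: 1989/5120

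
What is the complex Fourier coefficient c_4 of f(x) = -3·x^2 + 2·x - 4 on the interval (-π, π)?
Compute the real Fourier coefficients first: a_4 = -3/4, b_4 = -1.
Then c_4 = (a_4 − i·b_4)/2 = -3/8 + i/2.

Final answer: -3/8 + i/2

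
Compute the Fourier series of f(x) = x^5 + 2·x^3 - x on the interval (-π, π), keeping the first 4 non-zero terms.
(-36·π^2 + 2·π^4 + 214)·sin(x) + (-π^4 - 7/2 + 3·π^2)·sin(2·x) + (-4·π^2/27 - 46/81 + 2·π^4/3)·sin(3·x) + (-π^4/2 - 3·π^2/8 + 41/64)·sin(4·x)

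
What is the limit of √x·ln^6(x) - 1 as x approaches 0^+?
The product is a 0·∞ indeterminate form at x → 0⁺.
Rewrite the product as ln^6(x) / x^(-1/2) and apply L'Hôpital, or use the standard hierarchy x^(-1/2) ≫ |ln x|^6 as x → 0⁺.
The indeterminate product → 0, so the limit = -1.

Final answer: -1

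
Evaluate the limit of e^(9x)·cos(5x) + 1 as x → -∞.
Evaluate the dominant behaviour as x → -∞; each term tends to a finite value or vanishes.
Limit = 1.

Final answer: 1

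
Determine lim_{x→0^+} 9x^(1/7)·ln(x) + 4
The product is a 0·∞ indeterminate form at x → 0⁺.
Rewrite the product as 9·ln(x) / x^(-1/7) and apply L'Hôpital, or use the standard hierarchy x^(-1/7) ≫ |ln x| as x → 0⁺.
The indeterminate product → 0, so the limit = 4.

Final answer: 4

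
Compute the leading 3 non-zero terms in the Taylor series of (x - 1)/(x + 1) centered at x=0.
-2·x^2 + 2·x - 1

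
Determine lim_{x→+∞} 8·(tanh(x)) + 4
Evaluate the dominant behaviour as x → +∞; each term tends to a finite value or vanishes.
Limit = 12.

Final answer: 12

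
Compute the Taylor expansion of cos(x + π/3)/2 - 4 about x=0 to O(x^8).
√(3)·x^7/20160 - x^6/2880 - √(3)·x^5/480 + x^4/96 + √(3)·x^3/24 - x^2/8 - √(3)·x/4 - 15/4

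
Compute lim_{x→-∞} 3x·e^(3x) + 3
The product is a 0·∞ indeterminate form at x → -∞.
Rewrite the product as 3x / e^(-3x) (an ∞/∞ form) and apply L'Hôpital, or use the standard hierarchy e^(3|x|) ≫ |x| as x → -∞.
The indeterminate product → 0, so the limit = 3.

Final answer: 3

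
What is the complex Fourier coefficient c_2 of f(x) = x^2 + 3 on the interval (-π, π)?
Compute the real Fourier coefficients first: a_2 = 1, b_2 = 0.
Then c_2 = (a_2 − i·b_2)/2 = 1/2.

Final answer: 1/2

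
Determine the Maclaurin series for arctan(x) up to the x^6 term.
x^5/5 - x^3/3 + x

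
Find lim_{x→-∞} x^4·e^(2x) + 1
The product is a 0·∞ indeterminate form at x → -∞.
Rewrite the product as x^4 / e^(-2x) (an ∞/∞ form) and apply L'Hôpital, or use the standard hierarchy e^(2|x|) ≫ |x^4| as x → -∞.
The indeterminate product → 0, so the limit = 1.

Final answer: 1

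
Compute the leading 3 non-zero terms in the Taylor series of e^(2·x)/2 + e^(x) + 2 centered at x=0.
3·x^2/2 + 2·x + 7/2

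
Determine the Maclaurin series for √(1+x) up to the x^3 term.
x^3/16 - x^2/8 + x/2 + 1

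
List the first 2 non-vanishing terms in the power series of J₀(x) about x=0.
1 - x^2/4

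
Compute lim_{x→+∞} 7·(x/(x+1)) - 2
Evaluate the dominant behaviour as x → +∞; each term tends to a finite value or vanishes.
Limit = 5.

Final answer: 5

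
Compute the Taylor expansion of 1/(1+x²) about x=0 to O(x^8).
-x^6 + x^4 - x^2 + 1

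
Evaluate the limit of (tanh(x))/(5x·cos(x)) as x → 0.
Both numerator and denominator → 0 as x → 0; this is a 0/0 indeterminate form.
Expand each to leading order near x = 0: numerator ~ x, denominator ~ 5·x.
The limit of the ratio is 1/5.

Final answer: 1/5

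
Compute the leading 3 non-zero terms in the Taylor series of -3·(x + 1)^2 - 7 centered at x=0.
-3·x^2 - 6·x - 10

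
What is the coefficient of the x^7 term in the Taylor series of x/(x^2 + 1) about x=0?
Expand to order 7: x/(x^2 + 1) = -x^7 + x^5 - x^3 + x + O(x^8).
The coefficient of x^7 is -1.

Final answer: -1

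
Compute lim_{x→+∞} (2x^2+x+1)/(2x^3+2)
This is an ∞/∞ indeterminate form as x → +∞.
Divide numerator and denominator by x^3 and let the lower-order terms vanish; the numerator's degree 2 is below the denominator's degree 3, so the quotient → 0.
Limit = 0.

Final answer: 0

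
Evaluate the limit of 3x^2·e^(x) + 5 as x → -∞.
The product is a 0·∞ indeterminate form at x → -∞.
Rewrite the product as 3x^2 / e^(-x) (an ∞/∞ form) and apply L'Hôpital, or use the standard hierarchy e^(|x|) ≫ |x^2| as x → -∞.
The indeterminate product → 0, so the limit = 5.

Final answer: 5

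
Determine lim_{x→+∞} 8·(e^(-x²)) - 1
Evaluate the dominant behaviour as x → +∞; each term tends to a finite value or vanishes.
Limit = -1.

Final answer: -1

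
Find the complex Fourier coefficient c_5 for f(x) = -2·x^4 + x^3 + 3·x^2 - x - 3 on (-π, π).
Compute the real Fourier coefficients first: a_5 = -396/625 + 16·π^2/25, b_5 = -62/125 + 2·π^2/5.
Then c_5 = (a_5 − i·b_5)/2 = -198/625 + 8·π^2/25 - i·π^2/5 + 31·i/125.

Final answer: -198/625 + 8·π^2/25 - i·π^2/5 + 31·i/125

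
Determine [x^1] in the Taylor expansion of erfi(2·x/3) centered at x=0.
Expand to order 1: erfi(2·x/3) = 4·x/(3·√(π)) + O(x^2).
The coefficient of x^1 is 4/(3·√(π)).

Final answer: 4/(3·√(π))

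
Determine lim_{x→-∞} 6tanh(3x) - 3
Evaluate the dominant behaviour as x → -∞; each term tends to a finite value or vanishes.
Limit = -9.

Final answer: -9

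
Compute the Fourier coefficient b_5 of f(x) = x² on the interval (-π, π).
b_5 = (1/π) ∫_{-π}^{π} f(x)·sin(5x) dx.
Evaluate the integral (use parity and integration by parts as needed): b_5 = 0.

Final answer: 0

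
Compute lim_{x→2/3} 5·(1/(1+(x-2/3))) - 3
Direct substitution at x = 2/3 gives 2.

Final answer: 2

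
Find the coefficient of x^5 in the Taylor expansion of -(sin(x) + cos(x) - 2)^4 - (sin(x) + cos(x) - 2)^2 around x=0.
Expand to order 5: -(sin(x) + cos(x) - 2)^4 - (sin(x) + cos(x) - 2)^2 = 13·x^5/10 - 37·x^4/6 + 10·x^3 - 10·x^2 + 6·x - 2 + O(x^6).
The coefficient of x^5 is 13/10.

Final answer: 13/10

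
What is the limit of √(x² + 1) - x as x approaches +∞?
This is an ∞ − ∞ indeterminate form.
Multiply and divide by the conjugate √(x²+1) + x; the x² terms cancel, leaving 1/(√(x²+1)+x) → 0.
Limit = 0.

Final answer: 0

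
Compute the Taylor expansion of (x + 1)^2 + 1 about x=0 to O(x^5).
x^2 + 2·x + 2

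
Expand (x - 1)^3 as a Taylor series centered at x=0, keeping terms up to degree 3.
x^3 - 3·x^2 + 3·x - 1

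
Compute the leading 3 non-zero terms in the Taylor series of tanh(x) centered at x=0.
2·x^5/15 - x^3/3 + x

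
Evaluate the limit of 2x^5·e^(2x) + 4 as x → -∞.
The product is a 0·∞ indeterminate form at x → -∞.
Rewrite the product as 2x^5 / e^(-2x) (an ∞/∞ form) and apply L'Hôpital, or use the standard hierarchy e^(2|x|) ≫ |x^5| as x → -∞.
The indeterminate product → 0, so the limit = 4.

Final answer: 4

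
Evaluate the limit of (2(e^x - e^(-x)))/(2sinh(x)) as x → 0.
Both numerator and denominator → 0 as x → 0; this is a 0/0 indeterminate form.
Expand each to leading order near x = 0: numerator ~ 4·x, denominator ~ 2·x.
The limit of the ratio is 2.

Final answer: 2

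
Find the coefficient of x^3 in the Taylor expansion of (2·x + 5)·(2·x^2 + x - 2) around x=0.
Expand to order 3: (2·x + 5)·(2·x^2 + x - 2) = 4·x^3 + 12·x^2 + x - 10 + O(x^4).
The coefficient of x^3 is 4.

Final answer: 4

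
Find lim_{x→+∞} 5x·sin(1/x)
As x → +∞: let u = 1/x → 0⁺; then 5·x·sin(1/x) = 5·1·sin(u)/u → 5·1·1 = 5.
Limit = 5.

Final answer: 5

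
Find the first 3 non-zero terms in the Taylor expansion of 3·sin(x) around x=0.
x^5/40 - x^3/2 + 3·x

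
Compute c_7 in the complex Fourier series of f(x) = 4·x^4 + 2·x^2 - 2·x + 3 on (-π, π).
Compute the real Fourier coefficients first: a_7 = -32·π^2/49 - 200/2401, b_7 = -4/7.
Then c_7 = (a_7 − i·b_7)/2 = -16·π^2/49 - 100/2401 + 2·i/7.

Final answer: -16·π^2/49 - 100/2401 + 2·i/7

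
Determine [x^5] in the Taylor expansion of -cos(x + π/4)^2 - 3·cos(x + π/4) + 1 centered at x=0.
Expand to order 5: -cos(x + π/4)^2 - 3·cos(x + π/4) + 1 = x^5·(√(2)/80 + 2/15) - √(2)·x^4/16 + x^3·(-2/3 - √(2)/4) + 3·√(2)·x^2/4 + x·(1 + 3·√(2)/2) - 3·√(2)/2 + 1/2 + O(x^6).
The coefficient of x^5 is √(2)/80 + 2/15.

Final answer: √(2)/80 + 2/15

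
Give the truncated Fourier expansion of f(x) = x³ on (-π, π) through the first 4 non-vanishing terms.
(-12 + 2·π^2)·sin(x) + (3/2 - π^2)·sin(2·x) + (-4/9 + 2·π^2/3)·sin(3·x) + (3/16 - π^2/2)·sin(4·x)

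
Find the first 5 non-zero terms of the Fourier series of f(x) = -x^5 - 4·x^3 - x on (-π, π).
(-2·π^4 - 194 + 32·π^2)·sin(x) + (-π^2 + 5/2 + π^4)·sin(2·x) + (-2·π^4/3 - 32·π^2/27 + 10/81)·sin(3·x) + (-1/64 + 11·π^2/8 + π^4/2)·sin(4·x) + (-2·π^4/5 - 32·π^2/25 - 58/625)·sin(5·x)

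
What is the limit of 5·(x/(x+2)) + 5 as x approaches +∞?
Evaluate the dominant behaviour as x → +∞; each term tends to a finite value or vanishes.
Limit = 10.

Final answer: 10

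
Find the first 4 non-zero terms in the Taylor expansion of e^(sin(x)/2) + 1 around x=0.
-x^3/16 + x^2/8 + x/2 + 2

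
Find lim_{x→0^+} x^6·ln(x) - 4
The product is a 0·∞ indeterminate form at x → 0⁺.
Rewrite the product as ln(x) / x^(-6) and apply L'Hôpital, or use the standard hierarchy x^(-6) ≫ |ln x| as x → 0⁺.
The indeterminate product → 0, so the limit = -4.

Final answer: -4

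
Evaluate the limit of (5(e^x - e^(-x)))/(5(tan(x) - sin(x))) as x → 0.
Both numerator and denominator → 0 as x → 0; this is a 0/0 indeterminate form.
Expand each to leading order near x = 0: numerator ~ 10·x, denominator ~ 5·x^3/2.
The limit of the ratio is ∞.

Final answer: ∞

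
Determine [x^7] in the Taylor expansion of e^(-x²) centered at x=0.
Expand to order 7: e^(-x²) = -x^6/6 + x^4/2 - x^2 + 1 + O(x^8).
The coefficient of x^7 is 0.

Final answer: 0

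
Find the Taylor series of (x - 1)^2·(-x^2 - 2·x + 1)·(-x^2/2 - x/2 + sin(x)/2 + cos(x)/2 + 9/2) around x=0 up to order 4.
-367·x^4/48 + 35·x^3/12 + 77·x^2/4 - 20·x + 5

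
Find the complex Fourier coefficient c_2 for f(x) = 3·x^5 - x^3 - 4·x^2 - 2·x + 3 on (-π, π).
Compute the real Fourier coefficients first: a_2 = -4, b_2 = -3·π^4 - 22 + 16·π^2.
Then c_2 = (a_2 − i·b_2)/2 = -2 - 8·i·π^2 + 11·i + 3·i·π^4/2.

Final answer: -2 - 8·i·π^2 + 11·i + 3·i·π^4/2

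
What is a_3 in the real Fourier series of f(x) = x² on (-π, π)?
a_3 = (1/π) ∫_{-π}^{π} f(x)·cos(3x) dx.
Evaluate the integral (use parity and integration by parts as needed): a_3 = -4/9.

Final answer: -4/9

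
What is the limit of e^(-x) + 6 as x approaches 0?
Direct substitution at x = 0 gives 7.

Final answer: 7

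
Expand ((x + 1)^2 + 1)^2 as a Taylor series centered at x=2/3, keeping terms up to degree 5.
1156/81 + 680·(x - 2/3)/27 + 56·(x - 2/3)^2/3 + 20·(x - 2/3)^3/3 + (x - 2/3)^4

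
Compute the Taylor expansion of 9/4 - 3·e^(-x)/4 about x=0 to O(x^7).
-x^6/960 + x^5/160 - x^4/32 + x^3/8 - 3·x^2/8 + 3·x/4 + 3/2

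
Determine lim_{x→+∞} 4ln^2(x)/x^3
This is an ∞/∞ indeterminate form as x → +∞.
The polynomial denominator x^3 dominates the logarithmic numerator (any positive power of x ≫ ln^2(x) as x → ∞), so the quotient → 0.
Limit = 0.

Final answer: 0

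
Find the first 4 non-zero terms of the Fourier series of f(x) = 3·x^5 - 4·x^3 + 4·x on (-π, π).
(-128·π^2 + 6·π^4 + 776)·sin(x) + (-3·π^4 - 65/2 + 19·π^2)·sin(2·x) + (-64·π^2/9 + 200/27 + 2·π^4)·sin(3·x) + (-3·π^4/2 - 221/64 + 31·π^2/8)·sin(4·x)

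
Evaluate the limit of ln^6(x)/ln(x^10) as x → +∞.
This is an ∞/∞ indeterminate form as x → +∞.
Write ln(x^10) = 10·ln(x), reducing the quotient to ln^5(x)/10 → ∞.
Limit = ∞.

Final answer: ∞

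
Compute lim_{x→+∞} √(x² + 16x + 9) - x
This is an ∞ − ∞ indeterminate form.
Multiply and divide by the conjugate √(x²+16x + 9) + x; the x² terms cancel, leaving (16x + 9)/(√(x²+16x + 9)+x) → 16/2 = 8.
Limit = 8.

Final answer: 8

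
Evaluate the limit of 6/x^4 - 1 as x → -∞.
Evaluate the dominant behaviour as x → -∞; each term tends to a finite value or vanishes.
Limit = -1.

Final answer: -1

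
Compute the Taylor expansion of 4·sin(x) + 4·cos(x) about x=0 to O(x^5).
x^4/6 - 2·x^3/3 - 2·x^2 + 4·x + 4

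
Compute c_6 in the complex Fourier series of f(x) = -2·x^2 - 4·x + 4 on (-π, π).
Compute the real Fourier coefficients first: a_6 = -2/9, b_6 = 4/3.
Then c_6 = (a_6 − i·b_6)/2 = -1/9 - 2·i/3.

Final answer: -1/9 - 2·i/3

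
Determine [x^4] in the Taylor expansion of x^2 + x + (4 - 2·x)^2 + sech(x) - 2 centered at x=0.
Expand to order 4: x^2 + x + (4 - 2·x)^2 + sech(x) - 2 = 5·x^4/24 + 9·x^2/2 - 15·x + 15 + O(x^5).
The coefficient of x^4 is 5/24.

Final answer: 5/24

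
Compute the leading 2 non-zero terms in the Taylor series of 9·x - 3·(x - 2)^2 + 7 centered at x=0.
21·x - 5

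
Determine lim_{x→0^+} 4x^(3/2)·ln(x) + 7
The product is a 0·∞ indeterminate form at x → 0⁺.
Rewrite the product as 4·ln(x) / x^(-3/2) and apply L'Hôpital, or use the standard hierarchy x^(-3/2) ≫ |ln x| as x → 0⁺.
The indeterminate product → 0, so the limit = 7.

Final answer: 7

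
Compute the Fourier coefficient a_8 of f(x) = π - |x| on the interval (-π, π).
a_8 = (1/π) ∫_{-π}^{π} f(x)·cos(8x) dx.
Evaluate the integral (use parity and integration by parts as needed): a_8 = 0.

Final answer: 0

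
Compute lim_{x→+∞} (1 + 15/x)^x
As x → +∞: this is the defining limit (1 + 15/x)^x → e^15.
Limit = e^(15).

Final answer: e^(15)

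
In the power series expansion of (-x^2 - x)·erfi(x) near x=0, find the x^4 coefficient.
Expand to order 4: (-x^2 - x)·erfi(x) = -2·x^4/(3·√(π)) - 2·x^3/√(π) - 2·x^2/√(π) + O(x^5).
The coefficient of x^4 is -2/(3·√(π)).

Final answer: -2/(3·√(π))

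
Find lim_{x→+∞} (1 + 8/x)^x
As x → +∞: this is the defining limit (1 + 8/x)^x → e^8.
Limit = e^(8).

Final answer: e^(8)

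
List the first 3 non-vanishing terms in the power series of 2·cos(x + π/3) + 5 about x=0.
-x^2/2 - √(3)·x + 6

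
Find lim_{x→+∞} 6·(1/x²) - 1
Evaluate the dominant behaviour as x → +∞; each term tends to a finite value or vanishes.
Limit = -1.

Final answer: -1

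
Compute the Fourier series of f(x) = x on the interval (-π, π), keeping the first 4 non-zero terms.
2·sin(x) - sin(2·x) + 2·sin(3·x)/3 - sin(4·x)/2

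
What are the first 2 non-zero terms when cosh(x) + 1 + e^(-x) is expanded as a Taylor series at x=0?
3 - x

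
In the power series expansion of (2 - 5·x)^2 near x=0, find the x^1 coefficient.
Expand to order 1: (2 - 5·x)^2 = 4 - 20·x + O(x^2).
The coefficient of x^1 is -20.

Final answer: -20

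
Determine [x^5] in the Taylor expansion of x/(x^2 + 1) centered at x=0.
Expand to order 5: x/(x^2 + 1) = x^5 - x^3 + x + O(x^6).
The coefficient of x^5 is 1.

Final answer: 1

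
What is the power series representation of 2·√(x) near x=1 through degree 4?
2 + (x - 1) - (x - 1)^2/4 + (x - 1)^3/8 - 5·(x - 1)^4/64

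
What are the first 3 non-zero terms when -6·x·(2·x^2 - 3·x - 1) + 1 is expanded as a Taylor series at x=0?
18·x^2 + 6·x + 1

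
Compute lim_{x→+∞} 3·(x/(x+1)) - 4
Evaluate the dominant behaviour as x → +∞; each term tends to a finite value or vanishes.
Limit = -1.

Final answer: -1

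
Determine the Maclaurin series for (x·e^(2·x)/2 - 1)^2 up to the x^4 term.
2·x^4/3 - x^3 - 7·x^2/4 - x + 1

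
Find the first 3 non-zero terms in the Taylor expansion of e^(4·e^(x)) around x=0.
10·x^2·e^(4) + 4·x·e^(4) + e^(4)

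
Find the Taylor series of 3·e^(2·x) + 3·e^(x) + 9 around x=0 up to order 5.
33·x^5/40 + 17·x^4/8 + 9·x^3/2 + 15·x^2/2 + 9·x + 15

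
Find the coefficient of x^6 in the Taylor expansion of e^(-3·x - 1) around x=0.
Expand to order 6: e^(-3·x - 1) = 81·x^6·e^(-1)/80 - 81·x^5·e^(-1)/40 + 27·x^4·e^(-1)/8 - 9·x^3·e^(-1)/2 + 9·x^2·e^(-1)/2 - 3·x·e^(-1) + e^(-1) + O(x^7).
The coefficient of x^6 is 81·e^(-1)/80.

Final answer: 81·e^(-1)/80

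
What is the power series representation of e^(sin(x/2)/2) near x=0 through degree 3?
-x^3/128 + x^2/32 + x/4 + 1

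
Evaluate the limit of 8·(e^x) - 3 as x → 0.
Direct substitution at x = 0 gives 5.

Final answer: 5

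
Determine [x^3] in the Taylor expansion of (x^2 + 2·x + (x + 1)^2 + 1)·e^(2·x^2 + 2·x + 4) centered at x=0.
Expand to order 3: (x^2 + 2·x + (x + 1)^2 + 1)·e^(2·x^2 + 2·x + 4) = 92·x^3·e^(4)/3 + 18·x^2·e^(4) + 8·x·e^(4) + 2·e^(4) + O(x^4).
The coefficient of x^3 is 92·e^(4)/3.

Final answer: 92·e^(4)/3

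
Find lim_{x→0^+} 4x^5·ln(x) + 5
The product is a 0·∞ indeterminate form at x → 0⁺.
Rewrite the product as 4·ln(x) / x^(-5) and apply L'Hôpital, or use the standard hierarchy x^(-5) ≫ |ln x| as x → 0⁺.
The indeterminate product → 0, so the limit = 5.

Final answer: 5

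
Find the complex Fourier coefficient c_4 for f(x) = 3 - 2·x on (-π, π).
Compute the real Fourier coefficients first: a_4 = 0, b_4 = 1.
Then c_4 = (a_4 − i·b_4)/2 = -i/2.

Final answer: -i/2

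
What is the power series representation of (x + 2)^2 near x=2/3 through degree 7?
64/9 + 16·(x - 2/3)/3 + (x - 2/3)^2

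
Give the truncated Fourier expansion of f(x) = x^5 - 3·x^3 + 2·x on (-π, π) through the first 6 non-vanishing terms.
(-46·π^2 + 2·π^4 + 280)·sin(x) + (-π^4 - 14 + 8·π^2)·sin(2·x) + (-94·π^2/27 + 296/81 + 2·π^4/3)·sin(3·x) + (-π^4/2 - 115/64 + 17·π^2/8)·sin(4·x) + (-38·π^2/25 + 728/625 + 2·π^4/5)·sin(5·x) + (-π^4/3 - 70/81 + 32·π^2/27)·sin(6·x)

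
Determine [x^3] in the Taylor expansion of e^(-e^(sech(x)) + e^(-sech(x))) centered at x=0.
Expand to order 3: e^(-e^(sech(x)) + e^(-sech(x))) = x^2·(e^(-e - 1 + e^(-1))/2 + e^(-e + e^(-1) + 1)/2) + e^(-e + e^(-1)) + O(x^4).
The coefficient of x^3 is 0.

Final answer: 0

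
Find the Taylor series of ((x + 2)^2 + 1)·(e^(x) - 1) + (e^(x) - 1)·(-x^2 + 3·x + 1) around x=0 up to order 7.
11·x^7/1008 + x^6/15 + 41·x^5/120 + 17·x^4/12 + 9·x^3/2 + 10·x^2 + 6·x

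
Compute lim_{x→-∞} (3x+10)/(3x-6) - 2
Evaluate the dominant behaviour as x → -∞; each term tends to a finite value or vanishes.
Limit = -1.

Final answer: -1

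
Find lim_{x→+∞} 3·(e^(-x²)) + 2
Evaluate the dominant behaviour as x → +∞; each term tends to a finite value or vanishes.
Limit = 2.

Final answer: 2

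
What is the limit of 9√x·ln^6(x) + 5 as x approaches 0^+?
The product is a 0·∞ indeterminate form at x → 0⁺.
Rewrite the product as 9·ln^6(x) / x^(-1/2) and apply L'Hôpital, or use the standard hierarchy x^(-1/2) ≫ |ln x|^6 as x → 0⁺.
The indeterminate product → 0, so the limit = 5.

Final answer: 5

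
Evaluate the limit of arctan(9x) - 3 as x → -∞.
Evaluate the dominant behaviour as x → -∞; each term tends to a finite value or vanishes.
Limit = -3 - π/2.

Final answer: -3 - π/2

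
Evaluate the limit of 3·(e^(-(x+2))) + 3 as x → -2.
Direct substitution at x = -2 gives 6.

Final answer: 6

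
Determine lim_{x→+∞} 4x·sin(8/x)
As x → +∞: let u = 8/x → 0⁺; then 4·x·sin(8/x) = 4·8·sin(u)/u → 4·8·1 = 32.
Limit = 32.

Final answer: 32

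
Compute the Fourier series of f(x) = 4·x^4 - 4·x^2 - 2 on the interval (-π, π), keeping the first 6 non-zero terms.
(208 - 32·π^2)·cos(x) + (-16 + 8·π^2)·cos(2·x) + (112/27 - 32·π^2/9)·cos(3·x) + (-7/4 + 2·π^2)·cos(4·x) + (592/625 - 32·π^2/25)·cos(5·x) - 4·π^2/3 - 2 + 4·π^4/5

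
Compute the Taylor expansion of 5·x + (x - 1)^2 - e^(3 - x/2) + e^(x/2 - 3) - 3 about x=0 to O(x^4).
x^3·(e^(-3)/48 + e^(3)/48) + x^2·(-e^(3)/8 + e^(-3)/8 + 1) + x·(e^(-3)/2 + 3 + e^(3)/2) - e^(3) - 2 + e^(-3)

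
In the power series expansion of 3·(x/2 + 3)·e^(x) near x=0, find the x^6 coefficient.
Expand to order 6: 3·(x/2 + 3)·e^(x) = x^6/40 + 11·x^5/80 + 5·x^4/8 + 9·x^3/4 + 6·x^2 + 21·x/2 + 9 + O(x^7).
The coefficient of x^6 is 1/40.

Final answer: 1/40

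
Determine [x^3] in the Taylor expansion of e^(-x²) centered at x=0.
Expand to order 3: e^(-x²) = 1 - x^2 + O(x^4).
The coefficient of x^3 is 0.

Final answer: 0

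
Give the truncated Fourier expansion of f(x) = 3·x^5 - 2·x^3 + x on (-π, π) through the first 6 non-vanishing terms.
(-124·π^2 + 6·π^4 + 746)·sin(x) + (-3·π^4 - 53/2 + 17·π^2)·sin(2·x) + (-52·π^2/9 + 122/27 + 2·π^4)·sin(3·x) + (-3·π^4/2 - 101/64 + 23·π^2/8)·sin(4·x) + (-44·π^2/25 + 514/625 + 6·π^4/5)·sin(5·x) + (-π^4 - 29/54 + 11·π^2/9)·sin(6·x)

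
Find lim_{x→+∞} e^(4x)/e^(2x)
This is an ∞/∞ indeterminate form as x → +∞.
Rewrite e^(4x)/e^(2x) = e^((4−2)x) = e^(2x); the exponent coefficient is 2 > 0 so e^(2x) → ∞.
Limit = ∞.

Final answer: ∞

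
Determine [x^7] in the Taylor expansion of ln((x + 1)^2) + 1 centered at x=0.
Expand to order 7: ln((x + 1)^2) + 1 = 2·x^7/7 - x^6/3 + 2·x^5/5 - x^4/2 + 2·x^3/3 - x^2 + 2·x + 1 + O(x^8).
The coefficient of x^7 is 2/7.

Final answer: 2/7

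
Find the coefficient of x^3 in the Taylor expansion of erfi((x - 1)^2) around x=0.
Expand to order 3: erfi((x - 1)^2) = -24·e·x^3/√(π) + 10·e·x^2/√(π) - 4·e·x/√(π) + erfi(1) + O(x^4).
The coefficient of x^3 is -24·e/√(π).

Final answer: -24·e/√(π)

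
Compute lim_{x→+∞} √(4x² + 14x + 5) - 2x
As x → +∞: multiply by the conjugate to get (14x+5)/(√(4x²+14x+5)+2x); the denominator ~ 4x, so the limit is 14/4 = 7/2.
Limit = 7/2.

Final answer: 7/2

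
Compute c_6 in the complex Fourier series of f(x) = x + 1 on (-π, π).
Compute the real Fourier coefficients first: a_6 = 0, b_6 = -1/3.
Then c_6 = (a_6 − i·b_6)/2 = i/6.

Final answer: i/6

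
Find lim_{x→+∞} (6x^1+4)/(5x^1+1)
This is an ∞/∞ indeterminate form as x → +∞.
Divide numerator and denominator by x and let the lower-order terms vanish; the leading terms give 6/5.
Limit = 6/5.

Final answer: 6/5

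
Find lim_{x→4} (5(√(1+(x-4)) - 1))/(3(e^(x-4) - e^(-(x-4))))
Both numerator and denominator → 0 as x → 4; this is a 0/0 indeterminate form.
Expand each to leading order near x = 4: numerator ~ 5·(x - 4)/2, denominator ~ 6·(x - 4).
The limit of the ratio is 5/12.

Final answer: 5/12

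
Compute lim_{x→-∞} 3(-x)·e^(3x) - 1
The product is a 0·∞ indeterminate form at x → -∞.
Rewrite the product as 3(-x) / e^(-3x) (an ∞/∞ form) and apply L'Hôpital, or use the standard hierarchy e^(3|x|) ≫ |(-x)| as x → -∞.
The indeterminate product → 0, so the limit = -1.

Final answer: -1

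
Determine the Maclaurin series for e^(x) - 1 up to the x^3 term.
x^3/6 + x^2/2 + x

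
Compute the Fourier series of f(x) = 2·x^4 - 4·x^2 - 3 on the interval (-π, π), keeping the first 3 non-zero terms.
(112 - 16·π^2)·cos(x) + (-10 + 4·π^2)·cos(2·x) - 4·π^2/3 - 3 + 2·π^4/5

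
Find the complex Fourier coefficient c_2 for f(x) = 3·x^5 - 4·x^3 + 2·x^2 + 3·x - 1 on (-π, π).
Compute the real Fourier coefficients first: a_2 = 2, b_2 = -3·π^4 - 63/2 + 19·π^2.
Then c_2 = (a_2 − i·b_2)/2 = 1 - 19·i·π^2/2 + 63·i/4 + 3·i·π^4/2.

Final answer: 1 - 19·i·π^2/2 + 63·i/4 + 3·i·π^4/2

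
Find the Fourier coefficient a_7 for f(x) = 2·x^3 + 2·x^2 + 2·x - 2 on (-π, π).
a_7 = (1/π) ∫_{-π}^{π} f(x)·cos(7x) dx.
Evaluate the integral (use parity and integration by parts as needed): a_7 = -8/49.

Final answer: -8/49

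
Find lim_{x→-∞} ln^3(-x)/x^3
This is an ∞/∞ indeterminate form as x → -∞.
Compare growth rates of the dominant terms (exponentials ≫ polynomials ≫ logarithms), or apply L'Hôpital's rule; the quotient → 0.
Limit = 0.

Final answer: 0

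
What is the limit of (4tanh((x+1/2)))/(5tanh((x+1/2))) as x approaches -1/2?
Both numerator and denominator → 0 as x → -1/2; this is a 0/0 indeterminate form.
Expand each to leading order near x = -1/2: numerator ~ 4·(x + 1/2), denominator ~ 5·(x + 1/2).
The limit of the ratio is 4/5.

Final answer: 4/5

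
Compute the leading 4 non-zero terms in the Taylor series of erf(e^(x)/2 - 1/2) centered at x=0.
-x^4/(12·√(π)) + x^3/(12·√(π)) + x^2/(2·√(π)) + x/√(π)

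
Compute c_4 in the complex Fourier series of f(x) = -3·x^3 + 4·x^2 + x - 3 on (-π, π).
Compute the real Fourier coefficients first: a_4 = 1, b_4 = -17/16 + 3·π^2/2.
Then c_4 = (a_4 − i·b_4)/2 = 1/2 - 3·i·π^2/4 + 17·i/32.

Final answer: 1/2 - 3·i·π^2/4 + 17·i/32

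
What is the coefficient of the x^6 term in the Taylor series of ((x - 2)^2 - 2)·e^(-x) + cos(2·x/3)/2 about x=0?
Expand to order 6: ((x - 2)^2 - 2)·e^(-x) + cos(2·x/3)/2 = 5099·x^6/65610 - 7·x^5/20 + 1219·x^4/972 - 10·x^3/3 + 53·x^2/9 - 6·x + 5/2 + O(x^7).
The coefficient of x^6 is 5099/65610.

Final answer: 5099/65610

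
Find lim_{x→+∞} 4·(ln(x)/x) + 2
Evaluate the dominant behaviour as x → +∞; each term tends to a finite value or vanishes.
Limit = 2.

Final answer: 2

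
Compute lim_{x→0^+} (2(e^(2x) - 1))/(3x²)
Both numerator and denominator → 0 as x → 0^+; this is a 0/0 indeterminate form.
Expand each to leading order near x = 0: numerator ~ 4·x, denominator ~ 3·x^2.
The limit of the ratio is ∞.

Final answer: ∞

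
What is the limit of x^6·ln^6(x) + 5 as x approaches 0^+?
The product is a 0·∞ indeterminate form at x → 0⁺.
Rewrite the product as ln^6(x) / x^(-6) and apply L'Hôpital, or use the standard hierarchy x^(-6) ≫ |ln x|^6 as x → 0⁺.
The indeterminate product → 0, so the limit = 5.

Final answer: 5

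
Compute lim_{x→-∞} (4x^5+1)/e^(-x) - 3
The quotient is an ∞/∞ indeterminate form as x → -∞.
Compare growth rates of the dominant terms (exponentials ≫ polynomials ≫ logarithms), or apply L'Hôpital's rule; the quotient → 0.
Adding the constant: 0 - 3 = -3. Limit = -3.

Final answer: -3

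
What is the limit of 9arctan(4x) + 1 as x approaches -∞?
Evaluate the dominant behaviour as x → -∞; each term tends to a finite value or vanishes.
Limit = 1 - 9·π/2.

Final answer: 1 - 9·π/2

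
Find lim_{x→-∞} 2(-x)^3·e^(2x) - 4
The product is a 0·∞ indeterminate form at x → -∞.
Rewrite the product as 2(-x)^3 / e^(-2x) (an ∞/∞ form) and apply L'Hôpital, or use the standard hierarchy e^(2|x|) ≫ |(-x)^3| as x → -∞.
The indeterminate product → 0, so the limit = -4.

Final answer: -4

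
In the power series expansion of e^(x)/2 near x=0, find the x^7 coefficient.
Expand to order 7: e^(x)/2 = x^7/10080 + x^6/1440 + x^5/240 + x^4/48 + x^3/12 + x^2/4 + x/2 + 1/2 + O(x^8).
The coefficient of x^7 is 1/10080.

Final answer: 1/10080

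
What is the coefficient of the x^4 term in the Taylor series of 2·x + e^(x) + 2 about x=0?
Expand to order 4: 2·x + e^(x) + 2 = x^4/24 + x^3/6 + x^2/2 + 3·x + 3 + O(x^5).
The coefficient of x^4 is 1/24.

Final answer: 1/24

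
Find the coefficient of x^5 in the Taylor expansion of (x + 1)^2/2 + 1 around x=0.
Expand to order 5: (x + 1)^2/2 + 1 = x^2/2 + x + 3/2 + O(x^6).
The coefficient of x^5 is 0.

Final answer: 0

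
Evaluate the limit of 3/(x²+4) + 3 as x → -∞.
Evaluate the dominant behaviour as x → -∞; each term tends to a finite value or vanishes.
Limit = 3.

Final answer: 3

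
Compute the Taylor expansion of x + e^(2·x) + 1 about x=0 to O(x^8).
8·x^7/315 + 4·x^6/45 + 4·x^5/15 + 2·x^4/3 + 4·x^3/3 + 2·x^2 + 3·x + 2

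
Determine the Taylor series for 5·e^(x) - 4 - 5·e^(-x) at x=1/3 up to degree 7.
(-4·e^(1/3) - 5 + 5·e^(2/3))·e^(-1/3) + (5 + 5·e^(2/3))·e^(-1/3)·(x - 1/3) + (-5 + 5·e^(2/3))·e^(-1/3)·(x - 1/3)^2/2 + (5 + 5·e^(2/3))·e^(-1/3)·(x - 1/3)^3/6 + (-5 + 5·e^(2/3))·e^(-1/3)·(x - 1/3)^4/24 + (1 + e^(2/3))·e^(-1/3)·(x - 1/3)^5/24 + (-1 + e^(2/3))·e^(-1/3)·(x - 1/3)^6/144 + (1 + e^(2/3))·e^(-1/3)·(x - 1/3)^7/1008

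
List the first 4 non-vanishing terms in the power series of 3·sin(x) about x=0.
-x^7/1680 + x^5/40 - x^3/2 + 3·x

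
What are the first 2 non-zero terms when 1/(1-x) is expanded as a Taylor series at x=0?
x + 1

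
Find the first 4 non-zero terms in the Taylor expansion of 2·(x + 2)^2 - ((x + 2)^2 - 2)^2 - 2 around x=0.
-8·x^3 - 18·x^2 - 8·x + 2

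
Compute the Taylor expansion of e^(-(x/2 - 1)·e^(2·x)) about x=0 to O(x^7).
71633·e·x^6/46080 + 7747·e·x^5/3840 + 299·e·x^4/128 + 115·e·x^3/48 + 17·e·x^2/8 + 3·e·x/2 + e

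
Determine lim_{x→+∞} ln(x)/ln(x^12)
This is an ∞/∞ indeterminate form as x → +∞.
Write ln(x^12) = 12·ln(x), reducing the quotient to 1/12.
Limit = 1/12.

Final answer: 1/12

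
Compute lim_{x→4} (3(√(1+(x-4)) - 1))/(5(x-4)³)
Both numerator and denominator → 0 as x → 4; this is a 0/0 indeterminate form.
Expand each to leading order near x = 4: numerator ~ 3·(x - 4)/2, denominator ~ 5·(x - 4)^3.
The limit of the ratio is ∞.

Final answer: ∞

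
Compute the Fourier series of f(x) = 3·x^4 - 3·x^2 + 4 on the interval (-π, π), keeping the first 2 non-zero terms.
(156 - 24·π^2)·cos(x) - π^2 + 4 + 3·π^4/5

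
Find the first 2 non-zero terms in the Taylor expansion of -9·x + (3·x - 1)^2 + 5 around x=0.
6 - 15·x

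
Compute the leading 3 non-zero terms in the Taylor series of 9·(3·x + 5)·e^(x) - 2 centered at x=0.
99·x^2/2 + 72·x + 43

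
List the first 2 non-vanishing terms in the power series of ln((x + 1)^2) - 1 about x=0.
2·x - 1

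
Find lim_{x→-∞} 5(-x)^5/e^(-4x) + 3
The quotient is an ∞/∞ indeterminate form as x → -∞.
Compare growth rates of the dominant terms (exponentials ≫ polynomials ≫ logarithms), or apply L'Hôpital's rule; the quotient → 0.
Adding the constant: 0 + 3 = 3. Limit = 3.

Final answer: 3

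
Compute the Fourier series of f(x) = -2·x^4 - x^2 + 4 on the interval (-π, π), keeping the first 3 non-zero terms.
(-92 + 16·π^2)·cos(x) + (5 - 4·π^2)·cos(2·x) - 2·π^4/5 - π^2/3 + 4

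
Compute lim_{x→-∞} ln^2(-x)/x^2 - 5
The quotient is an ∞/∞ indeterminate form as x → -∞.
Compare growth rates of the dominant terms (exponentials ≫ polynomials ≫ logarithms), or apply L'Hôpital's rule; the quotient → 0.
Adding the constant: 0 - 5 = -5. Limit = -5.

Final answer: -5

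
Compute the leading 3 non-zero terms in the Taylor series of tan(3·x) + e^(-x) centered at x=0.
x^2/2 + 2·x + 1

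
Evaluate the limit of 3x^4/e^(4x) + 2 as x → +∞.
The quotient is an ∞/∞ indeterminate form as x → +∞.
The exponential denominator e^(4x) dominates the polynomial numerator (e^x ≫ x^4 as x → ∞), so the quotient → 0.
Adding the constant: 0 + 2 = 2. Limit = 2.

Final answer: 2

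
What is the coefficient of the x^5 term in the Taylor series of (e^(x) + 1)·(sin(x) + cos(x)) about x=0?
Expand to order 5: (e^(x) + 1)·(sin(x) + cos(x)) = -7·x^5/120 - x^4/8 - x^3/6 + x^2/2 + 3·x + 2 + O(x^6).
The coefficient of x^5 is -7/120.

Final answer: -7/120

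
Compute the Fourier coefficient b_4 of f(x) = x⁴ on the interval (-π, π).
b_4 = (1/π) ∫_{-π}^{π} f(x)·sin(4x) dx.
Evaluate the integral (use parity and integration by parts as needed): b_4 = 0.

Final answer: 0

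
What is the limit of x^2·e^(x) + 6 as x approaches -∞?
The product is a 0·∞ indeterminate form at x → -∞.
Rewrite the product as x^2 / e^(-x) (an ∞/∞ form) and apply L'Hôpital, or use the standard hierarchy e^(|x|) ≫ |x^2| as x → -∞.
The indeterminate product → 0, so the limit = 6.

Final answer: 6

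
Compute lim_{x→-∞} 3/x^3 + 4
Evaluate the dominant behaviour as x → -∞; each term tends to a finite value or vanishes.
Limit = 4.

Final answer: 4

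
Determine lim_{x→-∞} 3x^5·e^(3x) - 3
The product is a 0·∞ indeterminate form at x → -∞.
Rewrite the product as 3x^5 / e^(-3x) (an ∞/∞ form) and apply L'Hôpital, or use the standard hierarchy e^(3|x|) ≫ |x^5| as x → -∞.
The indeterminate product → 0, so the limit = -3.

Final answer: -3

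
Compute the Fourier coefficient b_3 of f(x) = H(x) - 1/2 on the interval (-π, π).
b_3 = (1/π) ∫_{-π}^{π} f(x)·sin(3x) dx.
Evaluate the integral (use parity and integration by parts as needed): b_3 = 2/(3·π).

Final answer: 2/(3·π)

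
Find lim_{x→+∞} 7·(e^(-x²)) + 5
Evaluate the dominant behaviour as x → +∞; each term tends to a finite value or vanishes.
Limit = 5.

Final answer: 5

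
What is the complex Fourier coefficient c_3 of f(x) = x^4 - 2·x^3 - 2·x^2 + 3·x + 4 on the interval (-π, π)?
Compute the real Fourier coefficients first: a_3 = 40/27 - 8·π^2/9, b_3 = 26/9 - 4·π^2/3.
Then c_3 = (a_3 − i·b_3)/2 = -4·π^2/9 + 20/27 - 13·i/9 + 2·i·π^2/3.

Final answer: -4·π^2/9 + 20/27 - 13·i/9 + 2·i·π^2/3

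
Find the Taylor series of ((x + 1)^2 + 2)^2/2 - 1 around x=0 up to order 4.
x^4/2 + 2·x^3 + 5·x^2 + 6·x + 7/2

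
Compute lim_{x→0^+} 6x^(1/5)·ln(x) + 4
The product is a 0·∞ indeterminate form at x → 0⁺.
Rewrite the product as 6·ln(x) / x^(-1/5) and apply L'Hôpital, or use the standard hierarchy x^(-1/5) ≫ |ln x| as x → 0⁺.
The indeterminate product → 0, so the limit = 4.

Final answer: 4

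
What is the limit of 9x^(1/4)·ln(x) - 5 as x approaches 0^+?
The product is a 0·∞ indeterminate form at x → 0⁺.
Rewrite the product as 9·ln(x) / x^(-1/4) and apply L'Hôpital, or use the standard hierarchy x^(-1/4) ≫ |ln x| as x → 0⁺.
The indeterminate product → 0, so the limit = -5.

Final answer: -5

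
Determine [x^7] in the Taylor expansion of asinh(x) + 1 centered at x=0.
Expand to order 7: asinh(x) + 1 = -5·x^7/112 + 3·x^5/40 - x^3/6 + x + 1 + O(x^8).
The coefficient of x^7 is -5/112.

Final answer: -5/112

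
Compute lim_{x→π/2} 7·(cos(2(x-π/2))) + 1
Direct substitution at x = π/2 gives 8.

Final answer: 8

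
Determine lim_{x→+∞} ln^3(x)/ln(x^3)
This is an ∞/∞ indeterminate form as x → +∞.
Write ln(x^3) = 3·ln(x), reducing the quotient to ln^2(x)/3 → ∞.
Limit = ∞.

Final answer: ∞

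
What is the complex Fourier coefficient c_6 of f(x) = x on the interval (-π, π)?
Compute the real Fourier coefficients first: a_6 = 0, b_6 = -1/3.
Then c_6 = (a_6 − i·b_6)/2 = i/6.

Final answer: i/6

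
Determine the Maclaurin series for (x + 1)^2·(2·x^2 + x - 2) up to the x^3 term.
5·x^3 + 2·x^2 - 3·x - 2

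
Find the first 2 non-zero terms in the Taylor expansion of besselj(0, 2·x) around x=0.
1 - x^2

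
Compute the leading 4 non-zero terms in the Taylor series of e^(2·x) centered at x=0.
4·x^3/3 + 2·x^2 + 2·x + 1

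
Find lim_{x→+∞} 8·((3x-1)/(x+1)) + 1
Evaluate the dominant behaviour as x → +∞; each term tends to a finite value or vanishes.
Limit = 25.

Final answer: 25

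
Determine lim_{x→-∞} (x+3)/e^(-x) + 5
The quotient is an ∞/∞ indeterminate form as x → -∞.
Compare growth rates of the dominant terms (exponentials ≫ polynomials ≫ logarithms), or apply L'Hôpital's rule; the quotient → 0.
Adding the constant: 0 + 5 = 5. Limit = 5.

Final answer: 5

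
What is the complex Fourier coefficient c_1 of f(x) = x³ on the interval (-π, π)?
Compute the real Fourier coefficients first: a_1 = 0, b_1 = -12 + 2·π^2.
Then c_1 = (a_1 − i·b_1)/2 = -i·π^2 + 6·i.

Final answer: -i·π^2 + 6·i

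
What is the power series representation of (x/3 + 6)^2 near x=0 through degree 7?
x^2/9 + 4·x + 36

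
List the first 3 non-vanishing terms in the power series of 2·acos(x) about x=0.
-x^3/3 - 2·x + π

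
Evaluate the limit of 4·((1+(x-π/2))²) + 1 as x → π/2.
Direct substitution at x = π/2 gives 5.

Final answer: 5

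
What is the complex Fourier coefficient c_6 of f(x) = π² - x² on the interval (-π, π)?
Compute the real Fourier coefficients first: a_6 = -1/9, b_6 = 0.
Then c_6 = (a_6 − i·b_6)/2 = -1/18.

Final answer: -1/18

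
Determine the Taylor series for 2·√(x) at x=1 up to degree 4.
2 + (x - 1) - (x - 1)^2/4 + (x - 1)^3/8 - 5·(x - 1)^4/64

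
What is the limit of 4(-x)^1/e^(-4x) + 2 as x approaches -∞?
The quotient is an ∞/∞ indeterminate form as x → -∞.
Compare growth rates of the dominant terms (exponentials ≫ polynomials ≫ logarithms), or apply L'Hôpital's rule; the quotient → 0.
Adding the constant: 0 + 2 = 2. Limit = 2.

Final answer: 2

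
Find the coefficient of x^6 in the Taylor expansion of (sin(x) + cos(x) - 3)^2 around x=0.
Expand to order 6: (sin(x) + cos(x) - 3)^2 = x^6/120 + 13·x^5/60 - x^4/4 - x^3/3 + 3·x^2 - 4·x + 4 + O(x^7).
The coefficient of x^6 is 1/120.

Final answer: 1/120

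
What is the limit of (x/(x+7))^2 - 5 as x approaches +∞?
As x → +∞: x/(x+7) = 1/(1 + 7/x) → 1, and the 2nd power of a limit-1 base also → 1; with the additive constant, 1 - 5 = -4.
Limit = -4.

Final answer: -4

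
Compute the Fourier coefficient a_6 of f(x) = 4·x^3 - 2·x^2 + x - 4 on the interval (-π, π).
a_6 = (1/π) ∫_{-π}^{π} f(x)·cos(6x) dx.
Evaluate the integral (use parity and integration by parts as needed): a_6 = -2/9.

Final answer: -2/9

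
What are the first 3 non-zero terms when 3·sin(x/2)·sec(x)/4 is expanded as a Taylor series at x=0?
361·x^5/5120 + 11·x^3/64 + 3·x/8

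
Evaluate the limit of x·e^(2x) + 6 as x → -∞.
The product is a 0·∞ indeterminate form at x → -∞.
Rewrite the product as x / e^(-2x) (an ∞/∞ form) and apply L'Hôpital, or use the standard hierarchy e^(2|x|) ≫ |x| as x → -∞.
The indeterminate product → 0, so the limit = 6.

Final answer: 6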